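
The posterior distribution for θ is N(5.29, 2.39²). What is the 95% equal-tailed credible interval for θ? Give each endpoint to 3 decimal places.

The posterior is symmetric, so the 95% equal-tailed interval is θ = 5.29 ± z·2.39 with z = 1.960.
Half-width: 1.960 × 2.39 = 4.684.
5.29 − 4.684 = 0.606; 5.29 + 4.684 = 9.974.

[0.606, 9.974]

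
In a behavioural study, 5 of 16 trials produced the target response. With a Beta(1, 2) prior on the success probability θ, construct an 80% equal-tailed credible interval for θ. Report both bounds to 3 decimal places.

Posterior: Beta(1+5, 2+11) = Beta(6, 13).
Equal-tailed 80% interval: the 0.1 and 0.9 quantiles of Beta(6, 13).
Posterior mean ≈ 0.316, SD ≈ 0.104; a Normal approximation gives roughly [0.183, 0.449].
Exact: F⁻¹(0.1) = 0.185; F⁻¹(0.9) = 0.455.

[0.185, 0.455]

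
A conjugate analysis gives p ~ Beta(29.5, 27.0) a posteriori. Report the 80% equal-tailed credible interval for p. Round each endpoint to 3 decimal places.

[0.437, 0.607]

Posterior: Beta(29.5, 27.0).
Equal-tailed 80% interval: the 0.1 and 0.9 quantiles of Beta(29.5, 27.0).
Posterior mean ≈ 0.522, SD ≈ 0.066; a Normal approximation gives roughly [0.438, 0.607].
Exact: F⁻¹(0.1) = 0.437; F⁻¹(0.9) = 0.607.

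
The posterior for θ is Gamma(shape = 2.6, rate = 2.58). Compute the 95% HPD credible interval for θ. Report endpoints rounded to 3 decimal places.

[0.068, 2.232]

The posterior is unimodal and skewed, so the HPD interval has equal density at both endpoints and is the shortest 95% interval.
Solving f(0.068) = f(2.232) with F(2.232) − F(0.068) = 0.95 gives [0.068, 2.232].
For comparison, the equal-tailed interval is [0.176, 2.551]; the HPD is narrower and shifted toward the mode.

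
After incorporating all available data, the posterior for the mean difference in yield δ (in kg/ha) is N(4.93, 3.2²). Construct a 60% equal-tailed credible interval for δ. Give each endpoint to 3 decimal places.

[2.237, 7.623]

The posterior is symmetric, so the 60% equal-tailed interval is δ = 4.93 ± z·3.2 with z = 0.842.
Half-width: 0.842 × 3.2 = 2.693.
4.93 − 2.693 = 2.237; 4.93 + 2.693 = 7.623.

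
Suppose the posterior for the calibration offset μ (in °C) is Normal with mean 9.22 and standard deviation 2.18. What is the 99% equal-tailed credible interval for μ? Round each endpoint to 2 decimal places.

The posterior is symmetric, so the 99% equal-tailed interval is μ = 9.22 ± z·2.18 with z = 2.576.
Half-width: 2.576 × 2.18 = 5.62.
9.22 − 5.62 = 3.60; 9.22 + 5.62 = 14.84.

[3.60, 14.84]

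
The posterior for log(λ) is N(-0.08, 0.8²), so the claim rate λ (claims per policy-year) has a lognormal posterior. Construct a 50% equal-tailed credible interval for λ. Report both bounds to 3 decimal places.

[0.538, 1.583]

On the log scale the 50% interval is -0.08 ± 0.674 × 0.8 = [-0.6196, 0.4596].
Exponentiate: [e^-0.6196, e^0.4596] = [0.538, 1.583].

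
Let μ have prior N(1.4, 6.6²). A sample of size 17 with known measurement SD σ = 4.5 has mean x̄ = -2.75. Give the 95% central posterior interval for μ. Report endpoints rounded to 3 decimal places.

[-4.750, -0.529]

Posterior precision = 1/6.6² + 17/4.5² = 0.0230 + 0.8395 = 0.8625, so posterior SD = 1.0768.
Posterior mean = (1.4/6.6² + 17·-2.75/4.5²) / 0.8625 = -2.6395.
Interval: -2.6395 ± 1.960 × 1.0768 → [-4.750, -0.529].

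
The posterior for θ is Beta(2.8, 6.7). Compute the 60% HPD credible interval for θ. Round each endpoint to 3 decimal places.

[0.134, 0.373]

The posterior is unimodal and skewed, so the HPD interval has equal density at both endpoints and is the shortest 60% interval.
Solving f(0.134) = f(0.373) with F(0.373) − F(0.134) = 0.60 gives [0.134, 0.373].
For comparison, the equal-tailed interval is [0.168, 0.415]; the HPD is narrower and shifted toward the mode.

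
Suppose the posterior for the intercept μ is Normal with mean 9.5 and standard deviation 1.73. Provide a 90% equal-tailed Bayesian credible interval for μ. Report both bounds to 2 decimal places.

[6.65, 12.35]

The posterior is symmetric, so the 90% equal-tailed interval is μ = 9.5 ± z·1.73 with z = 1.645.
Half-width: 1.645 × 1.73 = 2.85.
9.5 − 2.85 = 6.65; 9.5 + 2.85 = 12.35.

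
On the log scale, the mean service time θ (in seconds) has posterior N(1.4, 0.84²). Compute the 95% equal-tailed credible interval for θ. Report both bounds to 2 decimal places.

[0.78, 21.04]

On the log scale the 95% interval is 1.4 ± 1.960 × 0.84 = [-0.2464, 3.0464].
Exponentiate: [e^-0.2464, e^3.0464] = [0.78, 21.04].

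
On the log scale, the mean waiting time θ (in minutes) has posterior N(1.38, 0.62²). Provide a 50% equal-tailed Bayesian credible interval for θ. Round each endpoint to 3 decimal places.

On the log scale the 50% interval is 1.38 ± 0.674 × 0.62 = [0.9618, 1.7982].
Exponentiate: [e^0.9618, e^1.7982] = [2.616, 6.039].

[2.616, 6.039]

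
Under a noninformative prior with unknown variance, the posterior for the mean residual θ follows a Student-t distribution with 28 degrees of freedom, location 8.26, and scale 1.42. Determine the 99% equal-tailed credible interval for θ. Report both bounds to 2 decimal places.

[4.34, 12.18]

The t_28 distribution is symmetric; the 99% interval is 8.26 ± t·1.42 with t_{0.995,28} = 2.763.
Half-width: 2.763 × 1.42 = 3.92.
8.26 − 3.92 = 4.34; 8.26 + 3.92 = 12.18.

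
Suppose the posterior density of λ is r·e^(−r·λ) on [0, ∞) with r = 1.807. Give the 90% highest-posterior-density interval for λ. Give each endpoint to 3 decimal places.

The exponential density is strictly decreasing on [0, ∞), so the HPD interval is anchored at 0: [0, q] with P(λ ≤ q) = 0.90.
q = −ln(1 − 0.90) / 1.807 = 2.3026 / 1.807 = 1.274.

[0.000, 1.274]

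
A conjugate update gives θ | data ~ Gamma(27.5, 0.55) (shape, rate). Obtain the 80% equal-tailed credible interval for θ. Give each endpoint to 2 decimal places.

Posterior: Gamma(shape 27.5, rate 0.55).
Equal-tailed 80% interval: Gamma(27.5, 0.55) quantiles at 0.1 and 0.9.
Posterior mean ≈ 50.00, SD ≈ 9.53; a Normal approximation gives roughly [37.78, 62.22].
Exact: lower = 38.24; upper = 62.54.

[38.24, 62.54]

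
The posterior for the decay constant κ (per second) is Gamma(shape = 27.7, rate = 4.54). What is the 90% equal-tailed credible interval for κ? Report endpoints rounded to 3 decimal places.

[4.328, 8.125]

Posterior: Gamma(shape 27.7, rate 4.54).
Equal-tailed 90% interval: Gamma(27.7, 4.54) quantiles at 0.05 and 0.95.
Posterior mean ≈ 6.101, SD ≈ 1.159; a Normal approximation gives roughly [4.194, 8.008].
Exact: lower = 4.328; upper = 8.125.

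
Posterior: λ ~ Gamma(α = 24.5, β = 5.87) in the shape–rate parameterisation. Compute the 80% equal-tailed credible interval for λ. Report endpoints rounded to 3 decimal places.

Posterior: Gamma(shape 24.5, rate 5.87).
Equal-tailed 80% interval: Gamma(24.5, 5.87) quantiles at 0.1 and 0.9.
Posterior mean ≈ 4.174, SD ≈ 0.843; a Normal approximation gives roughly [3.093, 5.254].
Exact: lower = 3.136; upper = 5.284.

[3.136, 5.284]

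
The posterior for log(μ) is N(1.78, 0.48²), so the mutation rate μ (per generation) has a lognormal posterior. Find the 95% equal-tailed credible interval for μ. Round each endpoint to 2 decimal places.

[2.31, 15.19]

On the log scale the 95% interval is 1.78 ± 1.960 × 0.48 = [0.8392, 2.7208].
Exponentiate: [e^0.8392, e^2.7208] = [2.31, 15.19].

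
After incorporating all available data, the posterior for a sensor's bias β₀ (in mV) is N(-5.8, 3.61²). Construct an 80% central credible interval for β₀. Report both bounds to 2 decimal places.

The posterior is symmetric, so the 80% equal-tailed interval is β₀ = -5.8 ± z·3.61 with z = 1.282.
Half-width: 1.282 × 3.61 = 4.63.
-5.8 − 4.63 = -10.43; -5.8 + 4.63 = -1.17.

[-10.43, -1.17]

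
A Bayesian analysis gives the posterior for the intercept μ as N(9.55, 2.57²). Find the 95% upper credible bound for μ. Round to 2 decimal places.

Need U with P(μ ≤ U) = 0.95: U = 9.55 + z_{0.05}·2.57.
z = 1.645; U = 9.55 + 1.645 × 2.57 = 13.78.

13.78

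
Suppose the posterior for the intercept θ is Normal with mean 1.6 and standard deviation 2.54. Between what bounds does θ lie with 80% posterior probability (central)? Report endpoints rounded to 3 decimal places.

The posterior is symmetric, so the 80% equal-tailed interval is θ = 1.6 ± z·2.54 with z = 1.282.
Half-width: 1.282 × 2.54 = 3.255.
1.6 − 3.255 = -1.655; 1.6 + 3.255 = 4.855.

[-1.655, 4.855]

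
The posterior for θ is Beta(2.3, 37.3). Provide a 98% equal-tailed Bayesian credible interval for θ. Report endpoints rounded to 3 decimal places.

[0.006, 0.173]

Posterior: Beta(2.3, 37.3).
Equal-tailed 98% interval: the 0.01 and 0.99 quantiles of Beta(2.3, 37.3).
Posterior mean ≈ 0.058, SD ≈ 0.037; a Normal approximation gives roughly [-0.027, 0.143].
Exact: F⁻¹(0.01) = 0.006; F⁻¹(0.99) = 0.173.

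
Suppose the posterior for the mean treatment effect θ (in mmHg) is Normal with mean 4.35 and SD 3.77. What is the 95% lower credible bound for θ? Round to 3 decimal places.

-1.851

Need L with P(θ ≥ L) = 0.95: L = 4.35 − z_{0.05}·3.77.
z = 1.645; L = 4.35 − 1.645 × 3.77 = -1.851.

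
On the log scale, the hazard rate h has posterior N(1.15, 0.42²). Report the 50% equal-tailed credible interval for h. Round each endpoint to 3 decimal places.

[2.379, 4.192]

On the log scale the 50% interval is 1.15 ± 0.674 × 0.42 = [0.8667, 1.4333].
Exponentiate: [e^0.8667, e^1.4333] = [2.379, 4.192].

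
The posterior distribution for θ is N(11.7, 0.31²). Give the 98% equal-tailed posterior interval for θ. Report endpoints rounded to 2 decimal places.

The posterior is symmetric, so the 98% equal-tailed interval is θ = 11.7 ± z·0.31 with z = 2.326.
Half-width: 2.326 × 0.31 = 0.72.
11.7 − 0.72 = 10.98; 11.7 + 0.72 = 12.42.

[10.98, 12.42]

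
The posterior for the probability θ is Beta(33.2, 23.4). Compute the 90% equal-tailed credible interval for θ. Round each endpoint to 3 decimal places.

Posterior: Beta(33.2, 23.4).
Equal-tailed 90% interval: the 0.05 and 0.95 quantiles of Beta(33.2, 23.4).
Posterior mean ≈ 0.587, SD ≈ 0.065; a Normal approximation gives roughly [0.480, 0.693].
Exact: F⁻¹(0.05) = 0.478; F⁻¹(0.95) = 0.692.

[0.478, 0.692]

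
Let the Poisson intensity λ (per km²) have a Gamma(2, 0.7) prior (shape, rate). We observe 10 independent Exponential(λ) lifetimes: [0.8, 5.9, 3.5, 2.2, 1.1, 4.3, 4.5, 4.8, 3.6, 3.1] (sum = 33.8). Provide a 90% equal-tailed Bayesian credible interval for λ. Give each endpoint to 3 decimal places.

Posterior: Gamma(2+10, 0.7+33.8) = Gamma(12, 34.5) (shape, rate).
Equal-tailed 90% interval: Gamma(12, 34.5) quantiles at 0.05 and 0.95.
Posterior mean ≈ 0.348, SD ≈ 0.100; a Normal approximation gives roughly [0.183, 0.513].
Exact: lower = 0.201; upper = 0.528.

[0.201, 0.528]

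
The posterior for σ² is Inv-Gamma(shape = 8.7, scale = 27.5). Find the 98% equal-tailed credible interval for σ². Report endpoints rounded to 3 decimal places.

[1.619, 8.272]

Inverse-Gamma(8.7, 27.5) quantiles: F⁻¹(0.01) and F⁻¹(0.99).
Equivalently, 1/σ² ~ Gamma(8.7, rate = 27.5); invert its 0.99 and 0.01 quantiles.
Posterior mean ≈ 3.571, SD ≈ 1.380; a Normal approximation gives roughly [0.362, 6.781].
Exact: lower = 1.619; upper = 8.272.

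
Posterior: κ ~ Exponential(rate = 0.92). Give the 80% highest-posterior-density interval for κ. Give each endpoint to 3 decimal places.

The exponential density is strictly decreasing on [0, ∞), so the HPD interval is anchored at 0: [0, q] with P(κ ≤ q) = 0.80.
q = −ln(1 − 0.80) / 0.92 = 1.6094 / 0.92 = 1.749.

[0.000, 1.749]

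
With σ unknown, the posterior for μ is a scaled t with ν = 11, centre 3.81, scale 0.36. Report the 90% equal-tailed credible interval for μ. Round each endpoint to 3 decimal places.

[3.163, 4.457]

The t_11 distribution is symmetric; the 90% interval is 3.81 ± t·0.36 with t_{0.95,11} = 1.796.
Half-width: 1.796 × 0.36 = 0.647.
3.81 − 0.647 = 3.163; 3.81 + 0.647 = 4.457.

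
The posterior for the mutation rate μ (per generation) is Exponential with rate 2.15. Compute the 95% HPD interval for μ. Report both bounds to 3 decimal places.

The exponential density is strictly decreasing on [0, ∞), so the HPD interval is anchored at 0: [0, q] with P(μ ≤ q) = 0.95.
q = −ln(1 − 0.95) / 2.15 = 2.9957 / 2.15 = 1.393.

[0.000, 1.393]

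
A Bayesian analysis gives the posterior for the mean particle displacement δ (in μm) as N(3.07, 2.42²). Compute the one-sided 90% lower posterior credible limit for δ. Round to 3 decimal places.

-0.031

Need L with P(δ ≥ L) = 0.90: L = 3.07 − z_{0.1}·2.42.
z = 1.282; L = 3.07 − 1.282 × 2.42 = -0.031.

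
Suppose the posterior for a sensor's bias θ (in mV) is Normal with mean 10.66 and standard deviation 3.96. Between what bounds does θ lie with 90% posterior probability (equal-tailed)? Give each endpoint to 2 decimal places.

The posterior is symmetric, so the 90% equal-tailed interval is θ = 10.66 ± z·3.96 with z = 1.645.
Half-width: 1.645 × 3.96 = 6.51.
10.66 − 6.51 = 4.15; 10.66 + 6.51 = 17.17.

[4.15, 17.17]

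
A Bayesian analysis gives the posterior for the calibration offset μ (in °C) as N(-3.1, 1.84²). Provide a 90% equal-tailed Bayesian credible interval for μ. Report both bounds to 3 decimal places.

The posterior is symmetric, so the 90% equal-tailed interval is μ = -3.1 ± z·1.84 with z = 1.645.
Half-width: 1.645 × 1.84 = 3.027.
-3.1 − 3.027 = -6.127; -3.1 + 3.027 = -0.073.

[-6.127, -0.073]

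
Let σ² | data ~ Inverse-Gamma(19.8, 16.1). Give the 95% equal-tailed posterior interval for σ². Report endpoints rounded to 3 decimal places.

[0.547, 1.335]

Inverse-Gamma(19.8, 16.1) quantiles: F⁻¹(0.025) and F⁻¹(0.975).
Equivalently, 1/σ² ~ Gamma(19.8, rate = 16.1); invert its 0.975 and 0.025 quantiles.
Posterior mean ≈ 0.856, SD ≈ 0.203; a Normal approximation gives roughly [0.459, 1.254].
Exact: lower = 0.547; upper = 1.335.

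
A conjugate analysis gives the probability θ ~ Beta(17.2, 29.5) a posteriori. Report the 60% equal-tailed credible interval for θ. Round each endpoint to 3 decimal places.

[0.308, 0.427]

Posterior: Beta(17.2, 29.5).
Equal-tailed 60% interval: the 0.2 and 0.8 quantiles of Beta(17.2, 29.5).
Posterior mean ≈ 0.368, SD ≈ 0.070; a Normal approximation gives roughly [0.310, 0.427].
Exact: F⁻¹(0.2) = 0.308; F⁻¹(0.8) = 0.427.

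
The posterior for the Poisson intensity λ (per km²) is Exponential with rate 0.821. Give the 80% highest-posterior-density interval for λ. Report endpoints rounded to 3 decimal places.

[0.000, 1.960]

The exponential density is strictly decreasing on [0, ∞), so the HPD interval is anchored at 0: [0, q] with P(λ ≤ q) = 0.80.
q = −ln(1 − 0.80) / 0.821 = 1.6094 / 0.821 = 1.960.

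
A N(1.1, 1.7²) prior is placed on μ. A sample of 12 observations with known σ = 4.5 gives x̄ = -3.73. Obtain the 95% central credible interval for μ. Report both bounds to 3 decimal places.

[-3.972, 0.074]

Posterior precision = 1/1.7² + 12/4.5² = 0.3460 + 0.5926 = 0.9386, so posterior SD = 1.0322.
Posterior mean = (1.1/1.7² + 12·-3.73/4.5²) / 0.9386 = -1.9494.
Interval: -1.9494 ± 1.960 × 1.0322 → [-3.972, 0.074].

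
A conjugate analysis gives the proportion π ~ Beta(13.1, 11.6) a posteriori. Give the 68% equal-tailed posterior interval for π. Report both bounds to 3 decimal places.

Posterior: Beta(13.1, 11.6).
Equal-tailed 68% interval: the 0.16 and 0.84 quantiles of Beta(13.1, 11.6).
Posterior mean ≈ 0.530, SD ≈ 0.098; a Normal approximation gives roughly [0.432, 0.628].
Exact: F⁻¹(0.16) = 0.431; F⁻¹(0.84) = 0.630.

[0.431, 0.630]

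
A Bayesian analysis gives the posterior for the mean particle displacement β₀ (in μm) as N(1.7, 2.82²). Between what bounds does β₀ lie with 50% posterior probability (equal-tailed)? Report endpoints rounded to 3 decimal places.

[-0.202, 3.602]

The posterior is symmetric, so the 50% equal-tailed interval is β₀ = 1.7 ± z·2.82 with z = 0.674.
Half-width: 0.674 × 2.82 = 1.902.
1.7 − 1.902 = -0.202; 1.7 + 1.902 = 3.602.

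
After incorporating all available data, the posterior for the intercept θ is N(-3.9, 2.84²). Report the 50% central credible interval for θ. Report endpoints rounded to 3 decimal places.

[-5.816, -1.984]

The posterior is symmetric, so the 50% equal-tailed interval is θ = -3.9 ± z·2.84 with z = 0.674.
Half-width: 0.674 × 2.84 = 1.916.
-3.9 − 1.916 = -5.816; -3.9 + 1.916 = -1.984.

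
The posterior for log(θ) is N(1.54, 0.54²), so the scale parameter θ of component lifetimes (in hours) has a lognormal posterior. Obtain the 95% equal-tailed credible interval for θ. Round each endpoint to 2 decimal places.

[1.62, 13.44]

On the log scale the 95% interval is 1.54 ± 1.960 × 0.54 = [0.4816, 2.5984].
Exponentiate: [e^0.4816, e^2.5984] = [1.62, 13.44].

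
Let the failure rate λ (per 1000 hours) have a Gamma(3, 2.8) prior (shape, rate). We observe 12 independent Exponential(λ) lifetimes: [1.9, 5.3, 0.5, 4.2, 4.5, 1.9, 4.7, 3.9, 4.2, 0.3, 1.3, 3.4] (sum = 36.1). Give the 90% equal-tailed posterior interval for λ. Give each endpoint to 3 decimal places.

Posterior: Gamma(3+12, 2.8+36.1) = Gamma(15, 38.9) (shape, rate).
Equal-tailed 90% interval: Gamma(15, 38.9) quantiles at 0.05 and 0.95.
Posterior mean ≈ 0.386, SD ≈ 0.100; a Normal approximation gives roughly [0.222, 0.549].
Exact: lower = 0.238; upper = 0.563.

[0.238, 0.563]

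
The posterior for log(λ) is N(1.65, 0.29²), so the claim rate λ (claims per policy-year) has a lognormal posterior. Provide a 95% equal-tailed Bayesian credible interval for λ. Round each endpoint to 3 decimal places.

[2.949, 9.193]

On the log scale the 95% interval is 1.65 ± 1.960 × 0.29 = [1.0816, 2.2184].
Exponentiate: [e^1.0816, e^2.2184] = [2.949, 9.193].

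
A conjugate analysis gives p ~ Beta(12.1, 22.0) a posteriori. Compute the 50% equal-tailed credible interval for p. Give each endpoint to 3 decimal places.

[0.298, 0.409]

Posterior: Beta(12.1, 22.0).
Equal-tailed 50% interval: the 0.25 and 0.75 quantiles of Beta(12.1, 22.0).
Posterior mean ≈ 0.355, SD ≈ 0.081; a Normal approximation gives roughly [0.300, 0.409].
Exact: F⁻¹(0.25) = 0.298; F⁻¹(0.75) = 0.409.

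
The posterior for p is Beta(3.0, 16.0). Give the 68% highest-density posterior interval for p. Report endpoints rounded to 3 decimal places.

The posterior is unimodal and skewed, so the HPD interval has equal density at both endpoints and is the shortest 68% interval.
Solving f(0.056) = f(0.208) with F(0.208) − F(0.056) = 0.68 gives [0.056, 0.208].
For comparison, the equal-tailed interval is [0.078, 0.239]; the HPD is narrower and shifted toward the mode.

[0.056, 0.208]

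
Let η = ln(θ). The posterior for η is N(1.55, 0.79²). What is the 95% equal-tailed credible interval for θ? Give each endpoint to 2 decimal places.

On the log scale the 95% interval is 1.55 ± 1.960 × 0.79 = [0.0016, 3.0984].
Exponentiate: [e^0.0016, e^3.0984] = [1.00, 22.16].

[1.00, 22.16]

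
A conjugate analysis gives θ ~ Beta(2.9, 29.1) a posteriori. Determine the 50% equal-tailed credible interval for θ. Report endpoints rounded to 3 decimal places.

[0.053, 0.119]

Posterior: Beta(2.9, 29.1).
Equal-tailed 50% interval: the 0.25 and 0.75 quantiles of Beta(2.9, 29.1).
Posterior mean ≈ 0.091, SD ≈ 0.050; a Normal approximation gives roughly [0.057, 0.124].
Exact: F⁻¹(0.25) = 0.053; F⁻¹(0.75) = 0.119.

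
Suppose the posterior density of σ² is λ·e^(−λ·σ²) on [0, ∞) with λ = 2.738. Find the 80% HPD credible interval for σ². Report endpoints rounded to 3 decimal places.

The exponential density is strictly decreasing on [0, ∞), so the HPD interval is anchored at 0: [0, q] with P(σ² ≤ q) = 0.80.
q = −ln(1 − 0.80) / 2.738 = 1.6094 / 2.738 = 0.588.

[0.000, 0.588]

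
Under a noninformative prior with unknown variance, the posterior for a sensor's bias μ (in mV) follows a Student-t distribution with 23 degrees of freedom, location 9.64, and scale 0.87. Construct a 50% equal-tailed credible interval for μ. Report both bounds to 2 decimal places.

[9.04, 10.24]

The t_23 distribution is symmetric; the 50% interval is 9.64 ± t·0.87 with t_{0.75,23} = 0.685.
Half-width: 0.685 × 0.87 = 0.60.
9.64 − 0.60 = 9.04; 9.64 + 0.60 = 10.24.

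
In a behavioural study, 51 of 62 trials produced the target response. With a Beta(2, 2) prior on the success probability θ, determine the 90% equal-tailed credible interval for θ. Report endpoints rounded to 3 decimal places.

[0.718, 0.877]

Posterior: Beta(2+51, 2+11) = Beta(53, 13).
Equal-tailed 90% interval: the 0.05 and 0.95 quantiles of Beta(53, 13).
Posterior mean ≈ 0.803, SD ≈ 0.049; a Normal approximation gives roughly [0.723, 0.883].
Exact: F⁻¹(0.05) = 0.718; F⁻¹(0.95) = 0.877.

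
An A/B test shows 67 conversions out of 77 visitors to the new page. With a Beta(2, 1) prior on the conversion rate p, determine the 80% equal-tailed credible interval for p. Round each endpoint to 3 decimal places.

[0.812, 0.909]

Posterior: Beta(2+67, 1+10) = Beta(69, 11).
Equal-tailed 80% interval: the 0.1 and 0.9 quantiles of Beta(69, 11).
Posterior mean ≈ 0.863, SD ≈ 0.038; a Normal approximation gives roughly [0.813, 0.912].
Exact: F⁻¹(0.1) = 0.812; F⁻¹(0.9) = 0.909.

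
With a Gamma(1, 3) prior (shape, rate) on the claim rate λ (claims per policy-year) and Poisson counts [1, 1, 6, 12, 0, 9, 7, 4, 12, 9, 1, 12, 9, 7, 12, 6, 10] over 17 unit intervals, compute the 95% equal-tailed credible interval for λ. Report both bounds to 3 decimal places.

[4.929, 7.066]

Posterior: Gamma(1+118, 3+17) = Gamma(119, 20) (shape, rate).
Equal-tailed 95% interval: Gamma(119, 20) quantiles at 0.025 and 0.975.
Posterior mean ≈ 5.950, SD ≈ 0.545; a Normal approximation gives roughly [4.881, 7.019].
Exact: lower = 4.929; upper = 7.066.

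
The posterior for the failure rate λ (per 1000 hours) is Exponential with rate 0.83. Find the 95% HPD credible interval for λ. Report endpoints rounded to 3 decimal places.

The exponential density is strictly decreasing on [0, ∞), so the HPD interval is anchored at 0: [0, q] with P(λ ≤ q) = 0.95.
q = −ln(1 − 0.95) / 0.83 = 2.9957 / 0.83 = 3.609.

[0.000, 3.609]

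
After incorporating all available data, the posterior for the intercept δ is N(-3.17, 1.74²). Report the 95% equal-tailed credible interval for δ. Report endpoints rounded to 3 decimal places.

[-6.580, 0.240]

The posterior is symmetric, so the 95% equal-tailed interval is δ = -3.17 ± z·1.74 with z = 1.960.
Half-width: 1.960 × 1.74 = 3.410.
-3.17 − 3.410 = -6.580; -3.17 + 3.410 = 0.240.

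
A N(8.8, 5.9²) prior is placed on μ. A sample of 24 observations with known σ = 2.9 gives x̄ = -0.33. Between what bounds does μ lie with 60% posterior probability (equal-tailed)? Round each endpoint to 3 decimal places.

[-0.735, 0.257]

Posterior precision = 1/5.9² + 24/2.9² = 0.0287 + 2.8537 = 2.8825, so posterior SD = 0.5890.
Posterior mean = (8.8/5.9² + 24·-0.33/2.9²) / 2.8825 = -0.2390.
Interval: -0.2390 ± 0.842 × 0.5890 → [-0.735, 0.257].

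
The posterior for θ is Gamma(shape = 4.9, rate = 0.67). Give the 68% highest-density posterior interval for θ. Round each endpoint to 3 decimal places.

[3.317, 9.349]

The posterior is unimodal and skewed, so the HPD interval has equal density at both endpoints and is the shortest 68% interval.
Solving f(3.317) = f(9.349) with F(9.349) − F(3.317) = 0.68 gives [3.317, 9.349].
For comparison, the equal-tailed interval is [4.137, 10.483]; the HPD is narrower and shifted toward the mode.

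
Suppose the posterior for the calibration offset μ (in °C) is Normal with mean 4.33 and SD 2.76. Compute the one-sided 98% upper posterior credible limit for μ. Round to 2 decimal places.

10.00

Need U with P(μ ≤ U) = 0.98: U = 4.33 + z_{0.02}·2.76.
z = 2.054; U = 4.33 + 2.054 × 2.76 = 10.00.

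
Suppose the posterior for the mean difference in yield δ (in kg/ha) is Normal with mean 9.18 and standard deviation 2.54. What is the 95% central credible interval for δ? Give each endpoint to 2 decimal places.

The posterior is symmetric, so the 95% equal-tailed interval is δ = 9.18 ± z·2.54 with z = 1.960.
Half-width: 1.960 × 2.54 = 4.98.
9.18 − 4.98 = 4.20; 9.18 + 4.98 = 14.16.

[4.20, 14.16]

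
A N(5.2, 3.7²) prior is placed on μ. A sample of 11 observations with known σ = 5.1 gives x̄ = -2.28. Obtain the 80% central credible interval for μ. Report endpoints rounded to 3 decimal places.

Posterior precision = 1/3.7² + 11/5.1² = 0.0730 + 0.4229 = 0.4960, so posterior SD = 1.4200.
Posterior mean = (5.2/3.7² + 11·-2.28/5.1²) / 0.4960 = -1.1783.
Interval: -1.1783 ± 1.282 × 1.4200 → [-2.998, 0.641].

[-2.998, 0.641]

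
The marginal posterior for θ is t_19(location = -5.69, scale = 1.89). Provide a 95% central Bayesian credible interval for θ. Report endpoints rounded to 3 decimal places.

[-9.646, -1.734]

The t_19 distribution is symmetric; the 95% interval is -5.69 ± t·1.89 with t_{0.975,19} = 2.093.
Half-width: 2.093 × 1.89 = 3.956.
-5.69 − 3.956 = -9.646; -5.69 + 3.956 = -1.734.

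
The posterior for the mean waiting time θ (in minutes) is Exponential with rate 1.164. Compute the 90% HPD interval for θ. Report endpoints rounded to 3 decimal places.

[0.000, 1.978]

The exponential density is strictly decreasing on [0, ∞), so the HPD interval is anchored at 0: [0, q] with P(θ ≤ q) = 0.90.
q = −ln(1 − 0.90) / 1.164 = 2.3026 / 1.164 = 1.978.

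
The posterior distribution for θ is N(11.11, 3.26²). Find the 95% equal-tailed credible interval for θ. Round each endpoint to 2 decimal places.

The posterior is symmetric, so the 95% equal-tailed interval is θ = 11.11 ± z·3.26 with z = 1.960.
Half-width: 1.960 × 3.26 = 6.39.
11.11 − 6.39 = 4.72; 11.11 + 6.39 = 17.50.

[4.72, 17.50]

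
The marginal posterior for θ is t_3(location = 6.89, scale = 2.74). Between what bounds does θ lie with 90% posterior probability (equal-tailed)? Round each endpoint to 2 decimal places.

[0.44, 13.34]

The t_3 distribution is symmetric; the 90% interval is 6.89 ± t·2.74 with t_{0.95,3} = 2.353.
Half-width: 2.353 × 2.74 = 6.45.
6.89 − 6.45 = 0.44; 6.89 + 6.45 = 13.34.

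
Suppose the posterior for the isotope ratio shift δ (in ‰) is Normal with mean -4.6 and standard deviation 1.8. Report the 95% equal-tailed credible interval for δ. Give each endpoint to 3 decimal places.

[-8.128, -1.072]

The posterior is symmetric, so the 95% equal-tailed interval is δ = -4.6 ± z·1.8 with z = 1.960.
Half-width: 1.960 × 1.8 = 3.528.
-4.6 − 3.528 = -8.128; -4.6 + 3.528 = -1.072.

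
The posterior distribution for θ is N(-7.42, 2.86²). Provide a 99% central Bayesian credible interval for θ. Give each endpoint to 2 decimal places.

The posterior is symmetric, so the 99% equal-tailed interval is θ = -7.42 ± z·2.86 with z = 2.576.
Half-width: 2.576 × 2.86 = 7.37.
-7.42 − 7.37 = -14.79; -7.42 + 7.37 = -0.05.

[-14.79, -0.05]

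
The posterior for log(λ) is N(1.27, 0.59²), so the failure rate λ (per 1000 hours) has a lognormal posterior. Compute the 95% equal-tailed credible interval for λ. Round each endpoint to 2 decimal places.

[1.12, 11.32]

On the log scale the 95% interval is 1.27 ± 1.960 × 0.59 = [0.1136, 2.4264].
Exponentiate: [e^0.1136, e^2.4264] = [1.12, 11.32].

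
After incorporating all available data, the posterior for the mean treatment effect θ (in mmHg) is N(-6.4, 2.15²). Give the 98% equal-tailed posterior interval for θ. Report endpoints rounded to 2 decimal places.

The posterior is symmetric, so the 98% equal-tailed interval is θ = -6.4 ± z·2.15 with z = 2.326.
Half-width: 2.326 × 2.15 = 5.00.
-6.4 − 5.00 = -11.40; -6.4 + 5.00 = -1.40.

[-11.40, -1.40]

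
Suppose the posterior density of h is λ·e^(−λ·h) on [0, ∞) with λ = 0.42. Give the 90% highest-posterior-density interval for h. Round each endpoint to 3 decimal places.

The exponential density is strictly decreasing on [0, ∞), so the HPD interval is anchored at 0: [0, q] with P(h ≤ q) = 0.90.
q = −ln(1 − 0.90) / 0.42 = 2.3026 / 0.42 = 5.482.

[0.000, 5.482]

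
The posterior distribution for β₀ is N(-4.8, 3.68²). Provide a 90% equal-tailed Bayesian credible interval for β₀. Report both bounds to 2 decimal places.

The posterior is symmetric, so the 90% equal-tailed interval is β₀ = -4.8 ± z·3.68 with z = 1.645.
Half-width: 1.645 × 3.68 = 6.05.
-4.8 − 6.05 = -10.85; -4.8 + 6.05 = 1.25.

[-10.85, 1.25]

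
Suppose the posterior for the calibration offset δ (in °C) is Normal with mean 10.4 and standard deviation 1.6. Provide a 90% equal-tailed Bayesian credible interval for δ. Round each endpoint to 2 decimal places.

[7.77, 13.03]

The posterior is symmetric, so the 90% equal-tailed interval is δ = 10.4 ± z·1.6 with z = 1.645.
Half-width: 1.645 × 1.6 = 2.63.
10.4 − 2.63 = 7.77; 10.4 + 2.63 = 13.03.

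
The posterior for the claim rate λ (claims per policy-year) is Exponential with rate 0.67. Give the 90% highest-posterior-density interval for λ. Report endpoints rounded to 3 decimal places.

[0.000, 3.437]

The exponential density is strictly decreasing on [0, ∞), so the HPD interval is anchored at 0: [0, q] with P(λ ≤ q) = 0.90.
q = −ln(1 − 0.90) / 0.67 = 2.3026 / 0.67 = 3.437.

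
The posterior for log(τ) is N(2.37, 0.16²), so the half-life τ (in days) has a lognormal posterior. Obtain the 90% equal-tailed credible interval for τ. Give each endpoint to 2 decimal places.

[8.22, 13.92]

On the log scale the 90% interval is 2.37 ± 1.645 × 0.16 = [2.1068, 2.6332].
Exponentiate: [e^2.1068, e^2.6332] = [8.22, 13.92].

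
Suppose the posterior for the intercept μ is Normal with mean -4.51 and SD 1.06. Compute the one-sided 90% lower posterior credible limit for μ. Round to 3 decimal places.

-5.868

Need L with P(μ ≥ L) = 0.90: L = -4.51 − z_{0.1}·1.06.
z = 1.282; L = -4.51 − 1.282 × 1.06 = -5.868.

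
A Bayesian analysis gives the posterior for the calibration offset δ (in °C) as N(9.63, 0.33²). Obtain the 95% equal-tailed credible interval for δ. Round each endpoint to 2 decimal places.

[8.98, 10.28]

The posterior is symmetric, so the 95% equal-tailed interval is δ = 9.63 ± z·0.33 with z = 1.960.
Half-width: 1.960 × 0.33 = 0.65.
9.63 − 0.65 = 8.98; 9.63 + 0.65 = 10.28.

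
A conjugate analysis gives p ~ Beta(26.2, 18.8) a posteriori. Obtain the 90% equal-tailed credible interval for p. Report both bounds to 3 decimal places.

Posterior: Beta(26.2, 18.8).
Equal-tailed 90% interval: the 0.05 and 0.95 quantiles of Beta(26.2, 18.8).
Posterior mean ≈ 0.582, SD ≈ 0.073; a Normal approximation gives roughly [0.463, 0.702].
Exact: F⁻¹(0.05) = 0.460; F⁻¹(0.95) = 0.700.

[0.460, 0.700]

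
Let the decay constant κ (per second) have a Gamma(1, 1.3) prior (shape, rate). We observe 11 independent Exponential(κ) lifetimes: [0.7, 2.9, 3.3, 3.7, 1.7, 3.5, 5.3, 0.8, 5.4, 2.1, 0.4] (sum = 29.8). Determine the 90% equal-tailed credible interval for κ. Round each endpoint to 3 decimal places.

Posterior: Gamma(1+11, 1.3+29.8) = Gamma(12, 31.1) (shape, rate).
Equal-tailed 90% interval: Gamma(12, 31.1) quantiles at 0.05 and 0.95.
Posterior mean ≈ 0.386, SD ≈ 0.111; a Normal approximation gives roughly [0.203, 0.569].
Exact: lower = 0.223; upper = 0.585.

[0.223, 0.585]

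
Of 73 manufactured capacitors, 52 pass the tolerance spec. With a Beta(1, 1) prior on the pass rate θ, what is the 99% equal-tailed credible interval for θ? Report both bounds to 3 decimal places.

Posterior: Beta(1+52, 1+21) = Beta(53, 22).
Equal-tailed 99% interval: the 0.005 and 0.995 quantiles of Beta(53, 22).
Posterior mean ≈ 0.707, SD ≈ 0.052; a Normal approximation gives roughly [0.572, 0.841].
Exact: F⁻¹(0.005) = 0.564; F⁻¹(0.995) = 0.829.

[0.564, 0.829]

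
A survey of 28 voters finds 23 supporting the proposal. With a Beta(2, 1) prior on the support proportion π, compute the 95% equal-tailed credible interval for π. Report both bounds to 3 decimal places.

[0.653, 0.923]

Posterior: Beta(2+23, 1+5) = Beta(25, 6).
Equal-tailed 95% interval: the 0.025 and 0.975 quantiles of Beta(25, 6).
Posterior mean ≈ 0.806, SD ≈ 0.070; a Normal approximation gives roughly [0.670, 0.943].
Exact: F⁻¹(0.025) = 0.653; F⁻¹(0.975) = 0.923.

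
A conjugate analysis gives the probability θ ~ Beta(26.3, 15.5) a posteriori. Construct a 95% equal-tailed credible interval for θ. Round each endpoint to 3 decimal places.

Posterior: Beta(26.3, 15.5).
Equal-tailed 95% interval: the 0.025 and 0.975 quantiles of Beta(26.3, 15.5).
Posterior mean ≈ 0.629, SD ≈ 0.074; a Normal approximation gives roughly [0.484, 0.774].
Exact: F⁻¹(0.025) = 0.479; F⁻¹(0.975) = 0.767.

[0.479, 0.767]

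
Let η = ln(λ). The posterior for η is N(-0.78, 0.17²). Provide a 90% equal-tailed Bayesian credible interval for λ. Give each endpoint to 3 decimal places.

On the log scale the 90% interval is -0.78 ± 1.645 × 0.17 = [-1.0596, -0.5004].
Exponentiate: [e^-1.0596, e^-0.5004] = [0.347, 0.606].

[0.347, 0.606]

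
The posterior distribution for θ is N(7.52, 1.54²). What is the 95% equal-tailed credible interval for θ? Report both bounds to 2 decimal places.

[4.50, 10.54]

The posterior is symmetric, so the 95% equal-tailed interval is θ = 7.52 ± z·1.54 with z = 1.960.
Half-width: 1.960 × 1.54 = 3.02.
7.52 − 3.02 = 4.50; 7.52 + 3.02 = 10.54.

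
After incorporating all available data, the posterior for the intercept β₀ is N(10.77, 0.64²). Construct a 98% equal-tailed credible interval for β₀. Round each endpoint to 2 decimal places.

[9.28, 12.26]

The posterior is symmetric, so the 98% equal-tailed interval is β₀ = 10.77 ± z·0.64 with z = 2.326.
Half-width: 2.326 × 0.64 = 1.49.
10.77 − 1.49 = 9.28; 10.77 + 1.49 = 12.26.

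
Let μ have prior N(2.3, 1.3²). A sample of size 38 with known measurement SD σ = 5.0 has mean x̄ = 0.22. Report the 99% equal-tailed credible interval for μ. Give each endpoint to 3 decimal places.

Posterior precision = 1/1.3² + 38/5.0² = 0.5917 + 1.5200 = 2.1117, so posterior SD = 0.6881.
Posterior mean = (2.3/1.3² + 38·0.22/5.0²) / 2.1117 = 0.8028.
Interval: 0.8028 ± 2.576 × 0.6881 → [-0.970, 2.575].

[-0.970, 2.575]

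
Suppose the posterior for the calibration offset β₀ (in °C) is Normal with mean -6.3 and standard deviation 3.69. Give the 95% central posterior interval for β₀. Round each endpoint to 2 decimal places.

[-13.53, 0.93]

The posterior is symmetric, so the 95% equal-tailed interval is β₀ = -6.3 ± z·3.69 with z = 1.960.
Half-width: 1.960 × 3.69 = 7.23.
-6.3 − 7.23 = -13.53; -6.3 + 7.23 = 0.93.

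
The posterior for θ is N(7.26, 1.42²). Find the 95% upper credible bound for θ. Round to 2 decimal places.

9.60

Need U with P(θ ≤ U) = 0.95: U = 7.26 + z_{0.05}·1.42.
z = 1.645; U = 7.26 + 1.645 × 1.42 = 9.60.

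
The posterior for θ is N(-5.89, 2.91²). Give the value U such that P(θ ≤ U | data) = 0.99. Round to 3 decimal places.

Need U with P(θ ≤ U) = 0.99: U = -5.89 + z_{0.01}·2.91.
z = 2.326; U = -5.89 + 2.326 × 2.91 = 0.880.

0.880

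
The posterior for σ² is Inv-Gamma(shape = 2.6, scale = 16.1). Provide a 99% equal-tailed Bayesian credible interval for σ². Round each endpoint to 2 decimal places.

Inverse-Gamma(2.6, 16.1) quantiles: F⁻¹(0.005) and F⁻¹(0.995).
Equivalently, 1/σ² ~ Gamma(2.6, rate = 16.1); invert its 0.995 and 0.005 quantiles.
Posterior mean ≈ 10.06, SD ≈ 12.99; a Normal approximation gives roughly [-23.40, 43.52].
Exact: lower = 1.88; upper = 69.98.

[1.88, 69.98]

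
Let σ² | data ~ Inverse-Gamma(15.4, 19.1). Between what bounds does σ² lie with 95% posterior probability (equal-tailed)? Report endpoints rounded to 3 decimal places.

Inverse-Gamma(15.4, 19.1) quantiles: F⁻¹(0.025) and F⁻¹(0.975).
Equivalently, 1/σ² ~ Gamma(15.4, rate = 19.1); invert its 0.975 and 0.025 quantiles.
Posterior mean ≈ 1.326, SD ≈ 0.362; a Normal approximation gives roughly [0.616, 2.037].
Exact: lower = 0.796; upper = 2.197.

[0.796, 2.197]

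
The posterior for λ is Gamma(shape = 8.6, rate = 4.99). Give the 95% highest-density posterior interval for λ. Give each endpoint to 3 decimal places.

[0.673, 2.894]

The posterior is unimodal and skewed, so the HPD interval has equal density at both endpoints and is the shortest 95% interval.
Solving f(0.673) = f(2.894) with F(2.894) − F(0.673) = 0.95 gives [0.673, 2.894].
For comparison, the equal-tailed interval is [0.771, 3.052]; the HPD is narrower and shifted toward the mode.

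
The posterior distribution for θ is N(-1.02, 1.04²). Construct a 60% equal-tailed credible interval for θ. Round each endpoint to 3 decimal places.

The posterior is symmetric, so the 60% equal-tailed interval is θ = -1.02 ± z·1.04 with z = 0.842.
Half-width: 0.842 × 1.04 = 0.875.
-1.02 − 0.875 = -1.895; -1.02 + 0.875 = -0.145.

[-1.895, -0.145]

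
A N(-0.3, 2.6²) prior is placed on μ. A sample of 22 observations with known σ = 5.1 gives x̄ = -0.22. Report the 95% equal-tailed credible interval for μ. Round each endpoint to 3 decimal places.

Posterior precision = 1/2.6² + 22/5.1² = 0.1479 + 0.8458 = 0.9938, so posterior SD = 1.0031.
Posterior mean = (-0.3/2.6² + 22·-0.22/5.1²) / 0.9938 = -0.2319.
Interval: -0.2319 ± 1.960 × 1.0031 → [-2.198, 1.734].

[-2.198, 1.734]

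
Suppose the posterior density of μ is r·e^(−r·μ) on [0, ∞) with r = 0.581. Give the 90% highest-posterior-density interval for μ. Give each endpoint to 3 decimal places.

[0.000, 3.963]

The exponential density is strictly decreasing on [0, ∞), so the HPD interval is anchored at 0: [0, q] with P(μ ≤ q) = 0.90.
q = −ln(1 − 0.90) / 0.581 = 2.3026 / 0.581 = 3.963.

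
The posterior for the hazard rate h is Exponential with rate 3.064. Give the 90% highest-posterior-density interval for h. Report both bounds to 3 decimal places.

[0.000, 0.751]

The exponential density is strictly decreasing on [0, ∞), so the HPD interval is anchored at 0: [0, q] with P(h ≤ q) = 0.90.
q = −ln(1 − 0.90) / 3.064 = 2.3026 / 3.064 = 0.751.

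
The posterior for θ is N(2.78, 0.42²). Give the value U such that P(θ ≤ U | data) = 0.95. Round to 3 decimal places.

Need U with P(θ ≤ U) = 0.95: U = 2.78 + z_{0.05}·0.42.
z = 1.645; U = 2.78 + 1.645 × 0.42 = 3.471.

3.471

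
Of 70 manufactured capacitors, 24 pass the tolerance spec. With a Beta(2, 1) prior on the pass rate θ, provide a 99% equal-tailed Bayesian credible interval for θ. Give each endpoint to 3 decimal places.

Posterior: Beta(2+24, 1+46) = Beta(26, 47).
Equal-tailed 99% interval: the 0.005 and 0.995 quantiles of Beta(26, 47).
Posterior mean ≈ 0.356, SD ≈ 0.056; a Normal approximation gives roughly [0.213, 0.500].
Exact: F⁻¹(0.005) = 0.222; F⁻¹(0.995) = 0.505.

[0.222, 0.505]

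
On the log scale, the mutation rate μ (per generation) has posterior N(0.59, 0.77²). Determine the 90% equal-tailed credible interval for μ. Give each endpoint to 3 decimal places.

[0.508, 6.402]

On the log scale the 90% interval is 0.59 ± 1.645 × 0.77 = [-0.6765, 1.8565].
Exponentiate: [e^-0.6765, e^1.8565] = [0.508, 6.402].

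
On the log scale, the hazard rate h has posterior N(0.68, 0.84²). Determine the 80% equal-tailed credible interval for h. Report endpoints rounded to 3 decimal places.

On the log scale the 80% interval is 0.68 ± 1.282 × 0.84 = [-0.3965, 1.7565].
Exponentiate: [e^-0.3965, e^1.7565] = [0.673, 5.792].

[0.673, 5.792]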